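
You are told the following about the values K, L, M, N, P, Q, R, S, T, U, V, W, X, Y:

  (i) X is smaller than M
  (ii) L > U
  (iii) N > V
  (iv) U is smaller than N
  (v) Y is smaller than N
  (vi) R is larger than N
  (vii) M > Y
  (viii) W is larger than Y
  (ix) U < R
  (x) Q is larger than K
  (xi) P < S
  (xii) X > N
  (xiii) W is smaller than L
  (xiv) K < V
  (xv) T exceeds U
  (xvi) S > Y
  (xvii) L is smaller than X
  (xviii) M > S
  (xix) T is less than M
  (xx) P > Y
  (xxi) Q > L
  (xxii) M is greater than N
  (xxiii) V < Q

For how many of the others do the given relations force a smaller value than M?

11

Directly below M: Y, T, N, X, S.
One step further: U, P, V, L (9 so far).
One step further: K, W (11 so far).
No other element is forced below M by the given relations, so the count is 11.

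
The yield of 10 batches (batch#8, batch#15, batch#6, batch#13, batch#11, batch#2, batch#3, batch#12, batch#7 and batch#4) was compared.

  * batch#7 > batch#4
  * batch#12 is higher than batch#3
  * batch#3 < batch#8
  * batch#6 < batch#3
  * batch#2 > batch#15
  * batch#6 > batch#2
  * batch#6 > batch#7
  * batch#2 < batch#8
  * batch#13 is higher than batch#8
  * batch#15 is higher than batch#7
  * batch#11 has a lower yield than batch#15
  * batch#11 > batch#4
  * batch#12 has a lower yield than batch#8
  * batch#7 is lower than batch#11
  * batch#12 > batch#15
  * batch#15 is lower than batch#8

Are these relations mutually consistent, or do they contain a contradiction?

consistent

Every relation is compatible with batch#4 < batch#7 < batch#11 < batch#15 < batch#2 < batch#6 < batch#3 < batch#12 < batch#8 < batch#13; the set is consistent.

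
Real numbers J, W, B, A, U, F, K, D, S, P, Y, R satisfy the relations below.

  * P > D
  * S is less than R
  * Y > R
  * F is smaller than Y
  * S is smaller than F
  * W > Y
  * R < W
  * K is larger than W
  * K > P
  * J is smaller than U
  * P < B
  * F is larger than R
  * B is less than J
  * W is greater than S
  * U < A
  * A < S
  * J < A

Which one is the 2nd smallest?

Piecing the relations together gives one ordering: D < P < B < J < U < A < S < R < F < Y < W < K.
Counting 2 from the smallest end gives P.

P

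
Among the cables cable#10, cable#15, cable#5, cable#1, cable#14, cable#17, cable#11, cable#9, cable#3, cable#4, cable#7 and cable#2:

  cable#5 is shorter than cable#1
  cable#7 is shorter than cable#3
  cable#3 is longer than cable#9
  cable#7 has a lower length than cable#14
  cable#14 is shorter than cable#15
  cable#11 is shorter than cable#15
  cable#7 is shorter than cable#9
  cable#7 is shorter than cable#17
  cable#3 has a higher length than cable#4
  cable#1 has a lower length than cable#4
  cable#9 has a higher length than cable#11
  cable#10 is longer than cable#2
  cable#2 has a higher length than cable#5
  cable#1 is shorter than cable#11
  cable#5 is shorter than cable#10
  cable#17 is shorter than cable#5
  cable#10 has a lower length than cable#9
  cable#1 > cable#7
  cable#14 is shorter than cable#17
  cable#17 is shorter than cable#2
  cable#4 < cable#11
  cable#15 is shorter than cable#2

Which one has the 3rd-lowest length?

cable#17

The consecutive relations fix a unique order: cable#7 < cable#14 < cable#17 < cable#5 < cable#1 < cable#4 < cable#11 < cable#15 < cable#2 < cable#10 < cable#9 < cable#3.
The 3rd smallest is cable#17.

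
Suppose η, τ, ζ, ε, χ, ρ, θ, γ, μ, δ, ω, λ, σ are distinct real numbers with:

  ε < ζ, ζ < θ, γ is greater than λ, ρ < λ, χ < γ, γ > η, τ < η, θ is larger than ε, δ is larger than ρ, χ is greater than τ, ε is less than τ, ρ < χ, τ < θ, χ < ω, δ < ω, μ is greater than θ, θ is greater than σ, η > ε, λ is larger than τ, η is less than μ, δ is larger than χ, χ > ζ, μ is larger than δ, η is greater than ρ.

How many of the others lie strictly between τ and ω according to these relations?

Chaining upward from τ reaches: χ, λ, δ, θ, η, γ, μ.
Chaining downward from ω reaches: ε, ρ, ζ, χ, δ.
Strictly between τ and ω are those in both lists: χ, δ — 2 elements.

2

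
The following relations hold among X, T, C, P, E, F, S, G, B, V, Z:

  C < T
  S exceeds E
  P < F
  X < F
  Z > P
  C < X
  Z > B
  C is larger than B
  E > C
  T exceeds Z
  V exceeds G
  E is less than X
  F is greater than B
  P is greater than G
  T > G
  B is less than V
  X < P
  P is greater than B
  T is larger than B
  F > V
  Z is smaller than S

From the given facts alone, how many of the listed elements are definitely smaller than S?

The elements the relations force below S are B, G, C, E, X, P, Z — no chain reaches any other.
That is 7.

7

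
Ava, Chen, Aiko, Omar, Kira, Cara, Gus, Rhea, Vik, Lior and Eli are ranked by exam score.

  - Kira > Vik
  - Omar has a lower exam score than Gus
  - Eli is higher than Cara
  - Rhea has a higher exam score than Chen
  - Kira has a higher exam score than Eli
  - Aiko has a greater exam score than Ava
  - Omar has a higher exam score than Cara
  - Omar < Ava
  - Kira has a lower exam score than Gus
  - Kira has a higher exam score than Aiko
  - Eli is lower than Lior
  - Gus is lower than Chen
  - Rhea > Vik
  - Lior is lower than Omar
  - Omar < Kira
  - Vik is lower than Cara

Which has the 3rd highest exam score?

Chaining the given pairs: Vik < Cara < Eli < Lior < Omar < Ava < Aiko < Kira < Gus < Chen < Rhea.
Counting 3 from the largest end gives Gus.

Gus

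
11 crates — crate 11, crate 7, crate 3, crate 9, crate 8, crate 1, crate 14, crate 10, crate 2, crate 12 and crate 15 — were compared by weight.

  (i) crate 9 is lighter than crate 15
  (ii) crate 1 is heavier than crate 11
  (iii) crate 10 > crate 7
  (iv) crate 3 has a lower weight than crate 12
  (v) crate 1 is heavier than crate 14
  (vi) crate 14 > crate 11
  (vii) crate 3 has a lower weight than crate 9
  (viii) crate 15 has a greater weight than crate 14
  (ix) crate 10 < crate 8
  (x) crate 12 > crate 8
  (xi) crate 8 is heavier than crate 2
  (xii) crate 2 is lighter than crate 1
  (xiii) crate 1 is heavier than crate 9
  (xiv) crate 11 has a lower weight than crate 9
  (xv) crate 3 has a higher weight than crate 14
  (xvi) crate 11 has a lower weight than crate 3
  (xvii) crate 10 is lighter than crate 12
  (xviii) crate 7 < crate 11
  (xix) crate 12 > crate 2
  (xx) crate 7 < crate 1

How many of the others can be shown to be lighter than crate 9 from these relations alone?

From crate 9 the given relations immediately reach crate 11, crate 3.
From those, crate 7, crate 14 — 4 in total.
No other element is forced below crate 9 by the given relations, so the count is 4.

4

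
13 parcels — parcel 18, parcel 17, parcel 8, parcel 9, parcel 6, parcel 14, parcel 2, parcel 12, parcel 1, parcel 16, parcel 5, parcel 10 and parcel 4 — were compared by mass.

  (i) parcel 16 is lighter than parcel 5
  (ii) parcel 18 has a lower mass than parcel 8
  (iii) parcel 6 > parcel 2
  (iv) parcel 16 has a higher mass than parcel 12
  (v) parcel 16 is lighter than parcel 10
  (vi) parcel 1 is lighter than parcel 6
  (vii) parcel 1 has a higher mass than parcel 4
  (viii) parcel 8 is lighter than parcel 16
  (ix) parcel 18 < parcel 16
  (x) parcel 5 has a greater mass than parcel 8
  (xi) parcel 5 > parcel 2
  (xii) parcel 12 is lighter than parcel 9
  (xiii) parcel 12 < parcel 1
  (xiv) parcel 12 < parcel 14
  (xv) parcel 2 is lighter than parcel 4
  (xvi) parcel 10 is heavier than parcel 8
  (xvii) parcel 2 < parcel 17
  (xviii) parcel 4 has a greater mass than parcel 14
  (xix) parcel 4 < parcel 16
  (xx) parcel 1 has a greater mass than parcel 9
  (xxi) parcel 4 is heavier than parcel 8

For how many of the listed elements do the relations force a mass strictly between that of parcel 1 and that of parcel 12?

Chaining upward from parcel 12 reaches: parcel 14, parcel 4, parcel 16, parcel 9, parcel 5, parcel 10, parcel 6.
Chaining downward from parcel 1 reaches: parcel 2, parcel 18, parcel 8, parcel 14, parcel 4, parcel 9.
Strictly between parcel 12 and parcel 1 are those in both lists: parcel 14, parcel 4, parcel 9 — 3 elements.

3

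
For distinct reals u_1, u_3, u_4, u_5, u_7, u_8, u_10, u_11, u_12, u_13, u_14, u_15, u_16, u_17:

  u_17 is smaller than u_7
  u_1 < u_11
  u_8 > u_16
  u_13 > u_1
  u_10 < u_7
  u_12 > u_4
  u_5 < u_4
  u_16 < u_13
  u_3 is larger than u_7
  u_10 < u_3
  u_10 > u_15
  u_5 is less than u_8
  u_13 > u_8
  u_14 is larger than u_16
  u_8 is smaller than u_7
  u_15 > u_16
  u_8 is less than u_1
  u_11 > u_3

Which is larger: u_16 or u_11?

u_11

u_16 < u_15 and u_15 < u_10 give u_16 < u_10.
Then u_10 < u_7 extends the chain to u_7.
Then u_7 < u_3 extends the chain to u_3.
Then u_3 < u_11 extends the chain to u_11.
So u_16 < u_11; u_11 is the larger of the two.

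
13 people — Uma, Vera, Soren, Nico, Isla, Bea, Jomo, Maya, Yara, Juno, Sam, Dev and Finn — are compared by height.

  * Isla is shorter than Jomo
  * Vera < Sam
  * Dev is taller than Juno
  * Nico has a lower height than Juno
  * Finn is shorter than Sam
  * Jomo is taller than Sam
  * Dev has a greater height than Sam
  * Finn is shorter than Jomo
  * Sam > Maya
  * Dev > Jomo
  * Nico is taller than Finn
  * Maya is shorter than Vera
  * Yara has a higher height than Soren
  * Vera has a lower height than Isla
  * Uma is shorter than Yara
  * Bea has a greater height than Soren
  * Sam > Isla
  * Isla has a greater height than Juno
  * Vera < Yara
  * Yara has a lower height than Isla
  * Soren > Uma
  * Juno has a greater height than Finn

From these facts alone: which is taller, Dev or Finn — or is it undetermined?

Dev

Link the given pairs in sequence: Finn < Nico; Nico < Juno; Juno < Isla; Isla < Sam; Sam < Jomo; Jomo < Dev.
Together: Finn < Nico < Juno < Isla < Sam < Jomo < Dev.
So Dev is taller.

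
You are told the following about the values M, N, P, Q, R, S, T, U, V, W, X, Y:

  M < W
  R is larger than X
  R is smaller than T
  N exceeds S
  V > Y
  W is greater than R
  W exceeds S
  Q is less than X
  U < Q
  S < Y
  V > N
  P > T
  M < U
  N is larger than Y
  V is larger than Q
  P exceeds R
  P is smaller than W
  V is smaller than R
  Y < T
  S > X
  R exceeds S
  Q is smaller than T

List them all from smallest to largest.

The consecutive links are each given: M < U; U < Q; Q < X; X < S; S < Y; Y < N; N < V; V < R; R < T; T < P; P < W.

M < U < Q < X < S < Y < N < V < R < T < P < W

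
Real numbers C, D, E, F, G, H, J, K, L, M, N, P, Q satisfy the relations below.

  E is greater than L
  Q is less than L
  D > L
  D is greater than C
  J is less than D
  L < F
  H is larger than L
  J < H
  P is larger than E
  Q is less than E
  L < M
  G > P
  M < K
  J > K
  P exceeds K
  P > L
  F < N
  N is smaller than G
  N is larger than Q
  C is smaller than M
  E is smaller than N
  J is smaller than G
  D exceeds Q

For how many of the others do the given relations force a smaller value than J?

Directly below J: K.
One step further: M (2 so far).
One step further: L, C (4 so far).
One step further: Q (5 so far).
Nothing else is reachable below J; 5 in all.

5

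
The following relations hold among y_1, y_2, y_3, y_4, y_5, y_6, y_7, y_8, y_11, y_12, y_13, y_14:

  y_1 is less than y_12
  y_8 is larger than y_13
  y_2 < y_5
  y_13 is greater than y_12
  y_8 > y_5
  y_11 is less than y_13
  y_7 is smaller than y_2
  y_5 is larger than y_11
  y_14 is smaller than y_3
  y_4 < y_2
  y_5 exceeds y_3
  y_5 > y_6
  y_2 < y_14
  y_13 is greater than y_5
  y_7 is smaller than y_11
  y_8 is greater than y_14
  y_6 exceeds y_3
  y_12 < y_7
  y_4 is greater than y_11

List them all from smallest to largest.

Each adjacent pair is fixed by a given relation: y_1 < y_12; y_12 < y_7; y_7 < y_11; y_11 < y_4; y_4 < y_2; y_2 < y_14; y_14 < y_3; y_3 < y_6; y_6 < y_5; y_5 < y_13; y_13 < y_8. Chaining them end to end gives the full order.

y_1 < y_12 < y_7 < y_11 < y_4 < y_2 < y_14 < y_3 < y_6 < y_5 < y_13 < y_8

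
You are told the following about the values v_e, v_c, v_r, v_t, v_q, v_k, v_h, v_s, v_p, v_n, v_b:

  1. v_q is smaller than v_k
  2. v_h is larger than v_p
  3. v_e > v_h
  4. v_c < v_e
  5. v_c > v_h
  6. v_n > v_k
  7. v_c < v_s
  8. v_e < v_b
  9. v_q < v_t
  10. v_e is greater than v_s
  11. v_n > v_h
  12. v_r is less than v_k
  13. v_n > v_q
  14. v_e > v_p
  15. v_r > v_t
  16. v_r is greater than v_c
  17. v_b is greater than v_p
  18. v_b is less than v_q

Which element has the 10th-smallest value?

Chaining the given pairs: v_p < v_h < v_c < v_s < v_e < v_b < v_q < v_t < v_r < v_k < v_n.
Counting 10 from the smallest end gives v_k.

v_k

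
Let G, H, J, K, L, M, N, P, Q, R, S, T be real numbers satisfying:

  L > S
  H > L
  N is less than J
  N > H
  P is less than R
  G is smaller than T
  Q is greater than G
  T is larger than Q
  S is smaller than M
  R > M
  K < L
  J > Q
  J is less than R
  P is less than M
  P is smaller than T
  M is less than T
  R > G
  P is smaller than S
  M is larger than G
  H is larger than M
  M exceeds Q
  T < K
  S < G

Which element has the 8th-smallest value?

L

Chaining the given pairs: P < S < G < Q < M < T < K < L < H < N < J < R.
Counting 8 from the smallest end gives L.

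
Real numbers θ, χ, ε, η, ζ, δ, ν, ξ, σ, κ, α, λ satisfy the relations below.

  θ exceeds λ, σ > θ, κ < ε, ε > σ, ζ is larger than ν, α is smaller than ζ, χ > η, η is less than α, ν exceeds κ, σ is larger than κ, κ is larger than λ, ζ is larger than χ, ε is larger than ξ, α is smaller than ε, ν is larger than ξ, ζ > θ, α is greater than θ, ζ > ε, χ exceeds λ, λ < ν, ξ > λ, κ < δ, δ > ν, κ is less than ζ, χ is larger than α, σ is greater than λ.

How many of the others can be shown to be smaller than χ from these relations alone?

4

From χ the given relations immediately reach λ, η, α.
From those, θ — 4 in total.
No other element is forced below χ by the given relations, so the count is 4.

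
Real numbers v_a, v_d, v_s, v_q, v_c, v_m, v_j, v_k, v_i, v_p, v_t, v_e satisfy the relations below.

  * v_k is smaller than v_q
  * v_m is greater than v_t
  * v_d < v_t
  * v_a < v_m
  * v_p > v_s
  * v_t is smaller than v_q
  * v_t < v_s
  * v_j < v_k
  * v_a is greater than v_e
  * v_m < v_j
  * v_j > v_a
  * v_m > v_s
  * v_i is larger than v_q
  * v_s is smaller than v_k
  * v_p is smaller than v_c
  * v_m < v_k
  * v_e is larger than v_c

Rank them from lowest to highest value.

The consecutive links are each given: v_d < v_t; v_t < v_s; v_s < v_p; v_p < v_c; v_c < v_e; v_e < v_a; v_a < v_m; v_m < v_j; v_j < v_k; v_k < v_q; v_q < v_i.

v_d < v_t < v_s < v_p < v_c < v_e < v_a < v_m < v_j < v_k < v_q < v_i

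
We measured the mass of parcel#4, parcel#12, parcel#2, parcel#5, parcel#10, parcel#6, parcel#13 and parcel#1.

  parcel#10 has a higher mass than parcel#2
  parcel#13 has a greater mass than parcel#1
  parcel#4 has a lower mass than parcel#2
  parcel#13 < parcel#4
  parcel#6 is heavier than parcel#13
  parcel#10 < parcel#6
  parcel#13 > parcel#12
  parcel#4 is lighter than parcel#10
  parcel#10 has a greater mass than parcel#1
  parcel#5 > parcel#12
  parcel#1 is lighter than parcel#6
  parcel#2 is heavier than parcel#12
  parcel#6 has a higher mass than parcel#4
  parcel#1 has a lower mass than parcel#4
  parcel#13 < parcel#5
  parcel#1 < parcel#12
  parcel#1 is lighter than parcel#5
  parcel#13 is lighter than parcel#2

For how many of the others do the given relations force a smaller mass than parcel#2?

The elements the relations force below parcel#2 are parcel#1, parcel#12, parcel#13, parcel#4 — no chain reaches any other.
That is 4.

4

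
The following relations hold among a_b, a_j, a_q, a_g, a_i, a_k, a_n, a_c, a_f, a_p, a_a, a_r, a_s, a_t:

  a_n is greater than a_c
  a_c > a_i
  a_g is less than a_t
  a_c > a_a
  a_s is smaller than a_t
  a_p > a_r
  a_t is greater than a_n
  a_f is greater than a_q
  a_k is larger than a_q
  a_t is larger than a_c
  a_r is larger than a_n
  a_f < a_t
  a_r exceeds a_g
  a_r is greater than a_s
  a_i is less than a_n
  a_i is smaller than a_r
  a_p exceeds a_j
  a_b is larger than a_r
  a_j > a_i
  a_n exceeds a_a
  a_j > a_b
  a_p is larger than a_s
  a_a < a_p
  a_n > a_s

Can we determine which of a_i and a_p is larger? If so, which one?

The relevant relations are a_i < a_c; a_c < a_n; a_n < a_r; a_r < a_b; a_b < a_j; a_j < a_p.
Chaining these gives a_i < a_c < a_n < a_r < a_b < a_j < a_p.
So a_p is larger.

a_p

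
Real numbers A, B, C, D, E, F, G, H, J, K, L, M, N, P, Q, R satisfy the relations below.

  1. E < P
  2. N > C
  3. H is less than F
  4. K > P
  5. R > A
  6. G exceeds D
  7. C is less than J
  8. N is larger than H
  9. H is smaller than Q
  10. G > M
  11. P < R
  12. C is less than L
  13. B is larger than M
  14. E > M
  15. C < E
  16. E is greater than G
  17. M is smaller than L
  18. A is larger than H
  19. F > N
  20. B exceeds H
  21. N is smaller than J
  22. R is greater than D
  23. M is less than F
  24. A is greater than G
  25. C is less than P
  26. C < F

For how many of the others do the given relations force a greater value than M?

9

From M the given relations immediately reach G, E, F, L, B.
From those, P, A — 7 in total.
From those, K, R — 9 in total.
Nothing else is reachable above M; 9 in all.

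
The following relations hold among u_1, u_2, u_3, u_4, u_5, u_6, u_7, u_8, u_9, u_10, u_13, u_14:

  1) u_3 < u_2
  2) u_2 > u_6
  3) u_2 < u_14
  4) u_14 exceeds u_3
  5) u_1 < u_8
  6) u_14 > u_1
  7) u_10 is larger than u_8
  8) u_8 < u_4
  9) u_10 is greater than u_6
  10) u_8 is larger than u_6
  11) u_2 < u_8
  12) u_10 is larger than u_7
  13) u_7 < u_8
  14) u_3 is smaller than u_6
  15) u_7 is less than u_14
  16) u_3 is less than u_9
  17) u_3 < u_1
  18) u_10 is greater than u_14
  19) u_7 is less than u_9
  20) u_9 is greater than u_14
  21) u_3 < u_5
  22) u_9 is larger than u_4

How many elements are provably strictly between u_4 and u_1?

Chaining upward from u_1 reaches: u_8, u_14, u_10, u_9.
Chaining downward from u_4 reaches: u_3, u_7, u_6, u_2, u_8.
Strictly between u_1 and u_4 are those in both lists: u_8 — 1 element.

1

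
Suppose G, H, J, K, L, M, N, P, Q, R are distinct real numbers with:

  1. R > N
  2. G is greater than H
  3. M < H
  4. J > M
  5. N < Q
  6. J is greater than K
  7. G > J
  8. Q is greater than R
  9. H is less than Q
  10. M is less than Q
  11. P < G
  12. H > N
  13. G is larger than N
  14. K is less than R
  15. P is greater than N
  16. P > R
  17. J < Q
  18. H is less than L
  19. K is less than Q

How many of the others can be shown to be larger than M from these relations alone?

5

From M the given relations immediately reach H, J, Q.
From those, L, G — 5 in total.
No other element is forced above M by the given relations, so the count is 5.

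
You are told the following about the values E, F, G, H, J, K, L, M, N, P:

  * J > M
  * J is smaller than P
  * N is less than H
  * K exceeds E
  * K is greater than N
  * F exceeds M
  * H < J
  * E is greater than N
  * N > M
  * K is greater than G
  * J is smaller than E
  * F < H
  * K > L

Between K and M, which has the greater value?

Link the given pairs in sequence: M < N; N < H; H < J; J < E; E < K.
Together: M < N < H < J < E < K.
So M < K; K is the larger of the two.

K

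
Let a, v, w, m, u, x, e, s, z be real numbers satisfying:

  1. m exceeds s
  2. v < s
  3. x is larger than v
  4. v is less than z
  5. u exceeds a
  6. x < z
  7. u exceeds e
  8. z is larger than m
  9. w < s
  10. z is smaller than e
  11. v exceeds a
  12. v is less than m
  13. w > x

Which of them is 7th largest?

Chaining the given pairs: a < v < x < w < s < m < z < e < u.
The 7th largest is x.

x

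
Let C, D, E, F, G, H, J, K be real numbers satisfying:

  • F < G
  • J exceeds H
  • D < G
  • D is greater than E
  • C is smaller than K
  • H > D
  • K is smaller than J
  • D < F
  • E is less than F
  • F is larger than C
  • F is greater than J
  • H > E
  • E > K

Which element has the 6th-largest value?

Piecing the relations together gives one ordering: C < K < E < D < H < J < F < G.
The 6th largest is E.

E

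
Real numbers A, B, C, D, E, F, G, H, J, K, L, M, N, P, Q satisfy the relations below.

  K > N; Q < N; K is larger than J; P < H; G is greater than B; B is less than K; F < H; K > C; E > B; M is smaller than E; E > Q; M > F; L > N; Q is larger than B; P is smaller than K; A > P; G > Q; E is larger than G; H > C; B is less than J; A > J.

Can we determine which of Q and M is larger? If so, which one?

Following every chain through Q: above Q we get G, N, K, L, E; below Q we get B.
M is not reached, and no chain runs the other way from M to Q.
So the given relations leave the order of Q and M undetermined.

undetermined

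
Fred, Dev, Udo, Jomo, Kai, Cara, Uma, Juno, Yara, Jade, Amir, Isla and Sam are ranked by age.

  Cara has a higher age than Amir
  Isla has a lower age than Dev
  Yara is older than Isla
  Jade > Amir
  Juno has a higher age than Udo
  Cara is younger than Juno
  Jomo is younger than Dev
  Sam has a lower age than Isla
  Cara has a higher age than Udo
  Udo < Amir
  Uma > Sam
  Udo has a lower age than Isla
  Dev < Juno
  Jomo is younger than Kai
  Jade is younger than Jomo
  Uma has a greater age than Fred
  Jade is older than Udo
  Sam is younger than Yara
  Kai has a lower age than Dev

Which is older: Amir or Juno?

Following the relations from Amir: Amir < Jade < Jomo < Kai < Dev < Juno.
So Amir < Juno; Juno is the older of the two.

Juno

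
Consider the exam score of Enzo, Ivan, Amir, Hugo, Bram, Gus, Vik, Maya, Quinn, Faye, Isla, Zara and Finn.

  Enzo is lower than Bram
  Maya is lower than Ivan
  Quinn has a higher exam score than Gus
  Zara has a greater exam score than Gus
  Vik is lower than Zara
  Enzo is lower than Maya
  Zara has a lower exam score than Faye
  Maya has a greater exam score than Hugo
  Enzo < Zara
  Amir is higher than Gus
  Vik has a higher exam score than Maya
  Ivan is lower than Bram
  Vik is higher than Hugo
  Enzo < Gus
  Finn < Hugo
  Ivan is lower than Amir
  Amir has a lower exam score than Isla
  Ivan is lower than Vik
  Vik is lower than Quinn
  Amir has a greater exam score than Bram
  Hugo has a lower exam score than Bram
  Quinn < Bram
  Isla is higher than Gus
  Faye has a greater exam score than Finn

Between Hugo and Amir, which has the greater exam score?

Amir

Hugo < Maya and Maya < Ivan give Hugo < Ivan.
Then Ivan < Vik extends the chain to Vik.
Then Vik < Quinn extends the chain to Quinn.
With Quinn < Bram: Hugo < Maya < Ivan < Vik < Quinn < Bram.
Then Bram < Amir extends the chain to Amir.
So Hugo < Amir; Amir is the higher of the two.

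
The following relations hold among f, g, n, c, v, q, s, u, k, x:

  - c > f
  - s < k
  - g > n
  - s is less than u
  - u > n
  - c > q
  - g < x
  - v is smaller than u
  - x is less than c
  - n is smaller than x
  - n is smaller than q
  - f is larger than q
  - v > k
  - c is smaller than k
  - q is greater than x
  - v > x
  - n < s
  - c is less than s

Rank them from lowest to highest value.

n < g < x < q < f < c < s < k < v < u

The consecutive links are each given: n < g; g < x; x < q; q < f; f < c; c < s; s < k; k < v; v < u.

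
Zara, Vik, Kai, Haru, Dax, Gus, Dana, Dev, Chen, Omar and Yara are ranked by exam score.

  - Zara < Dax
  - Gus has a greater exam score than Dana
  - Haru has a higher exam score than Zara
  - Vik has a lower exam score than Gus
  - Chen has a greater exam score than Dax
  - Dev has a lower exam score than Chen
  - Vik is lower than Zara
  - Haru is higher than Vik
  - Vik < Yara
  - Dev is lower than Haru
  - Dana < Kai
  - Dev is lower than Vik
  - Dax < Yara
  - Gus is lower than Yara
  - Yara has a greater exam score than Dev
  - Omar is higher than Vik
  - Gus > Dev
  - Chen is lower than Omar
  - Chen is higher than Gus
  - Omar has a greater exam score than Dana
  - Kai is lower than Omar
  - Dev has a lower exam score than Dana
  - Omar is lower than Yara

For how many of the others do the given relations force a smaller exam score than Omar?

8

The elements the relations force below Omar are Dev, Vik, Zara, Dana, Gus, Kai, Dax, Chen — no chain reaches any other.
That is 8.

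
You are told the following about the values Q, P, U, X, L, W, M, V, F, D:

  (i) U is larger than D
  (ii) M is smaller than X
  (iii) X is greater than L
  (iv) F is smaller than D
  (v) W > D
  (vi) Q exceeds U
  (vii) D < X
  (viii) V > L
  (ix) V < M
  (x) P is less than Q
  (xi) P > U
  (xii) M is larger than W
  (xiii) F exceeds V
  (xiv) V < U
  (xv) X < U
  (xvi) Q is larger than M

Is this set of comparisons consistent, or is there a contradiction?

Every relation is compatible with L < V < F < D < W < M < X < U < P < Q; the set is consistent.

consistent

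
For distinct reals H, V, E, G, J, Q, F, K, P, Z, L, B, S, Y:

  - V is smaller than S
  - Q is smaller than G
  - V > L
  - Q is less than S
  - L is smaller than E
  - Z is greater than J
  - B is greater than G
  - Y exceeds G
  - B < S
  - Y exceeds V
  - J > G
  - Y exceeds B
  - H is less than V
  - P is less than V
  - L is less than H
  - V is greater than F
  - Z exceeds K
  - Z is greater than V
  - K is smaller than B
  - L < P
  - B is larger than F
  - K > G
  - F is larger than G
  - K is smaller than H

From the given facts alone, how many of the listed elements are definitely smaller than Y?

Directly below Y: G, B, V.
One step further: Q, L, K, H, F, P (9 so far).
Nothing else is reachable below Y; 9 in all.

9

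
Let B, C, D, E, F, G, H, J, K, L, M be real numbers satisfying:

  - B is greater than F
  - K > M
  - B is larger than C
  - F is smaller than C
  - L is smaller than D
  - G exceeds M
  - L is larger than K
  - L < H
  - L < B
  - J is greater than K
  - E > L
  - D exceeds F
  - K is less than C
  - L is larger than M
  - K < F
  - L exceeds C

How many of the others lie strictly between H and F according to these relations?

Chaining upward from F reaches: C, L, B, E, D.
Chaining downward from H reaches: M, K, C, L.
Strictly between F and H are those in both lists: C, L — 2 elements.

2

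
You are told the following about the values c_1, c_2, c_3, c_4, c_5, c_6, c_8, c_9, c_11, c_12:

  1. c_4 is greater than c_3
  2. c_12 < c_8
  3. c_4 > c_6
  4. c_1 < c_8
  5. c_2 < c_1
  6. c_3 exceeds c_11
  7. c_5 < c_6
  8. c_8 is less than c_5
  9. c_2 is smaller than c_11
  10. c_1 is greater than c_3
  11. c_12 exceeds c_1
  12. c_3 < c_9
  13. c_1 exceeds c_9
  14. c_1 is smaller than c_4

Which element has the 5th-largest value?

c_12

Chaining the given pairs: c_2 < c_11 < c_3 < c_9 < c_1 < c_12 < c_8 < c_5 < c_6 < c_4.
The 5th largest is c_12.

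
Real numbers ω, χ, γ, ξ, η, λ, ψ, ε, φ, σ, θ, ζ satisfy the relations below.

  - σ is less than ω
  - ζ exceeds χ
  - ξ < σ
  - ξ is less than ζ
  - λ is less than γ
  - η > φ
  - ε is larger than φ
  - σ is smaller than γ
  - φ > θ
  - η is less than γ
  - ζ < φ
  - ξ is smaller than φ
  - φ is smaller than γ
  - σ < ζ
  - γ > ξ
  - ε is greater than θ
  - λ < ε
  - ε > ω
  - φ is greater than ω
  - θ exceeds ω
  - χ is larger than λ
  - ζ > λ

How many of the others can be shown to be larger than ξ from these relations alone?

8

The elements the relations force above ξ are σ, ζ, ω, θ, φ, ε, η, γ — no chain reaches any other.
That is 8.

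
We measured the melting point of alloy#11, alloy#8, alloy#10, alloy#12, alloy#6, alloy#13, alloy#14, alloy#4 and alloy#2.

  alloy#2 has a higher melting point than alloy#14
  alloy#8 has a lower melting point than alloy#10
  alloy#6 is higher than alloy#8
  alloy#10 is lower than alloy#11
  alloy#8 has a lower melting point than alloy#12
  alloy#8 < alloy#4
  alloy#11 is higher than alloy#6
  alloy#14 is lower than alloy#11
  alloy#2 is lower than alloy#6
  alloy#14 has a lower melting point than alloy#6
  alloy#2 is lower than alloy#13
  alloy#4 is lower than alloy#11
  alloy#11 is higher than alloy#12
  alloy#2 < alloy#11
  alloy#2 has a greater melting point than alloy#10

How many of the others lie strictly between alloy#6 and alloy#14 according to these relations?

1

Chaining upward from alloy#14 reaches: alloy#2, alloy#13, alloy#11.
Chaining downward from alloy#6 reaches: alloy#8, alloy#10, alloy#2.
Strictly between alloy#14 and alloy#6 are those in both lists: alloy#2 — 1 element.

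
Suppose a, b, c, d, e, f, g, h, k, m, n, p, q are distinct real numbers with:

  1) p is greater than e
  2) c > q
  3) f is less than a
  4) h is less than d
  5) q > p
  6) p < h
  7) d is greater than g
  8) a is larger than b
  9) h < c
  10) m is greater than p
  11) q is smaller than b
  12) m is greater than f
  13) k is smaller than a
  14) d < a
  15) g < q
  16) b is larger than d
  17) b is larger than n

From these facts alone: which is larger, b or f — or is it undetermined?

Following every chain through f: above f we get a, m.
b is not reached, and no chain runs the other way from b to f.
So the given relations leave the order of f and b undetermined.

undetermined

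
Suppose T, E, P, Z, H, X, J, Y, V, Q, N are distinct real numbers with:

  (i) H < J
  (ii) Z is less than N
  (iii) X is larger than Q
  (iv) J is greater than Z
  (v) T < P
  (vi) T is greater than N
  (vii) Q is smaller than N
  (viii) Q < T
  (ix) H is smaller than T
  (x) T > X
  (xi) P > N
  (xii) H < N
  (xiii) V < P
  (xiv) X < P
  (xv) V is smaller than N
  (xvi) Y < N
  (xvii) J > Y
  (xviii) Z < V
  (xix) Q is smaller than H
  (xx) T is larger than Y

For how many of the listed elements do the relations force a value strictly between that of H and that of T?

1

Chaining upward from H reaches: N, P, J.
Chaining downward from T reaches: Y, Q, Z, V, X, N.
Strictly between H and T are those in both lists: N — 1 element.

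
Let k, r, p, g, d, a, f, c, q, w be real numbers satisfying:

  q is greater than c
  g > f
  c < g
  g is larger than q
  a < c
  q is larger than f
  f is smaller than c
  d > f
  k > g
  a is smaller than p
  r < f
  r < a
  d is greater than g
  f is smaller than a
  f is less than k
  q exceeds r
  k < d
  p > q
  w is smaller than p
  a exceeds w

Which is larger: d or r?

d

r < f and f < a give r < a.
Then a < c extends the chain to c.
With c < q: r < f < a < c < q.
Then q < g extends the chain to g.
With g < k: r < f < a < c < q < g < k.
With k < d: r < f < a < c < q < g < k < d.
So r < d; d is the larger of the two.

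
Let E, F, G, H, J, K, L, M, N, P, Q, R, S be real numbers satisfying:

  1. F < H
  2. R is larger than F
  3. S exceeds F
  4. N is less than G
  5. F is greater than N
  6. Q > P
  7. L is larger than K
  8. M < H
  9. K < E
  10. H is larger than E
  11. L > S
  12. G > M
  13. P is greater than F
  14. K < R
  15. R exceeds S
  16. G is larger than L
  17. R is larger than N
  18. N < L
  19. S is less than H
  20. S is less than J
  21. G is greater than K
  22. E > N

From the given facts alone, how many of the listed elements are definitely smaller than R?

4

From R the given relations immediately reach N, F, S, K.
Nothing else is reachable below R; 4 in all.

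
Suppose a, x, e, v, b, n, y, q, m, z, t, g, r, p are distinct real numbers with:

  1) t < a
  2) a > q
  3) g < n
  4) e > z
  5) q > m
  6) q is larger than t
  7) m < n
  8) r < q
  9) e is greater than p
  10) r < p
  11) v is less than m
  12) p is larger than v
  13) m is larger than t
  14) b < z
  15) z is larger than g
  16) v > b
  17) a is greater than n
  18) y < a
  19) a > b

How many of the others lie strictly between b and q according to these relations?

2

The relations place b below q. An element lies strictly between them when it is forced above b and also forced below q.
Above b: {v, p, m, z, n, a, e}. Below q: {t, v, r, m}.
Intersection: {v, m} — 2.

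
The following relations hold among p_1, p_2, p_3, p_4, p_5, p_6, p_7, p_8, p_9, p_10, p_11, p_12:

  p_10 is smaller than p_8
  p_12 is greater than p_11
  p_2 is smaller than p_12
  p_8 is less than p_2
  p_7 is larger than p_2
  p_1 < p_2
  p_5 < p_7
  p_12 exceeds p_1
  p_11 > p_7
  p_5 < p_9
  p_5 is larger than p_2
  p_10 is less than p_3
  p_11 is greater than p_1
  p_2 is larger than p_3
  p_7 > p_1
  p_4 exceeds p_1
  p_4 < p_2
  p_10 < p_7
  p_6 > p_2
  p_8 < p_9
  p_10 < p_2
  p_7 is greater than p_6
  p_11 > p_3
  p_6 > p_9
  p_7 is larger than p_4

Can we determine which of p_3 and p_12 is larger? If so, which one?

p_3 < p_2 and p_2 < p_5 give p_3 < p_5.
Then p_5 < p_9 extends the chain to p_9.
Then p_9 < p_6 extends the chain to p_6.
Then p_6 < p_7 extends the chain to p_7.
With p_7 < p_11: p_3 < p_2 < p_5 < p_9 < p_6 < p_7 < p_11.
Then p_11 < p_12 extends the chain to p_12.
So p_12 is larger.

p_12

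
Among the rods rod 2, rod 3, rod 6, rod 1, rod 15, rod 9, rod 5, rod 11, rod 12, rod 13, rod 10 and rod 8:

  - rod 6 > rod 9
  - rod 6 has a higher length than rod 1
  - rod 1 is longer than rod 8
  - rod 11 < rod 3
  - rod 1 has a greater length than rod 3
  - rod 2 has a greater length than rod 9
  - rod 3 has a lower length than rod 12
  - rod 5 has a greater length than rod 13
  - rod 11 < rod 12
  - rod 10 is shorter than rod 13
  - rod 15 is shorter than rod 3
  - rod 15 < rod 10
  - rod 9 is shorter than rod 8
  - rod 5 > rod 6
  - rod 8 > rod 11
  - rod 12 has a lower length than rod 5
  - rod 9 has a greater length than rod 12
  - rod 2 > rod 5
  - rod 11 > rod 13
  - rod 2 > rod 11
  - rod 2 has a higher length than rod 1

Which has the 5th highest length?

Chaining the given pairs: rod 15 < rod 10 < rod 13 < rod 11 < rod 3 < rod 12 < rod 9 < rod 8 < rod 1 < rod 6 < rod 5 < rod 2.
The 5th largest is rod 8.

rod 8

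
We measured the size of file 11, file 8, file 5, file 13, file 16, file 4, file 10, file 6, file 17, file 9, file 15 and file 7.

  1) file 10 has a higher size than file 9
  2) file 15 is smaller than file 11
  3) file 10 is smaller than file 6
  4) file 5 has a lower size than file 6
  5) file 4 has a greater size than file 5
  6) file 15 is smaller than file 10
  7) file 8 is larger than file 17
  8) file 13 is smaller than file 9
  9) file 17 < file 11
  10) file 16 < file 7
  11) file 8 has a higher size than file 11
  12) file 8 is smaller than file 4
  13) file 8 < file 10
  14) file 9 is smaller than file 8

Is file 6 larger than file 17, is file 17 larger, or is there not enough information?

Link the given pairs in sequence: file 17 < file 11; file 11 < file 8; file 8 < file 10; file 10 < file 6.
Together: file 17 < file 11 < file 8 < file 10 < file 6.
So file 6 is larger.

file 6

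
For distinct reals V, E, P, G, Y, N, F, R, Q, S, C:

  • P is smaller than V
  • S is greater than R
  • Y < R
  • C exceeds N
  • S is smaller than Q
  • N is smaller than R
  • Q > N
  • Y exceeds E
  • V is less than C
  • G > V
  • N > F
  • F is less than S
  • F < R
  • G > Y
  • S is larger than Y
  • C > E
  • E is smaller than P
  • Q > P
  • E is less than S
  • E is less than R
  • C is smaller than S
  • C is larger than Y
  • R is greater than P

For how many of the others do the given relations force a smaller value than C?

From C the given relations immediately reach E, Y, V, N.
From those, F, P — 6 in total.
No other element is forced below C by the given relations, so the count is 6.

6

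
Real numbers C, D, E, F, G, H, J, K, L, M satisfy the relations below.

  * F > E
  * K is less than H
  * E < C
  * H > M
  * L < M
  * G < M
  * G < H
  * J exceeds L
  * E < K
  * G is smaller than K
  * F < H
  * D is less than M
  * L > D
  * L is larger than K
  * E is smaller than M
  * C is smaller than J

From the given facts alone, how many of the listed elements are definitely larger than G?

From G the given relations immediately reach K, M, H.
From those, L — 4 in total.
From those, J — 5 in total.
No other element is forced above G by the given relations, so the count is 5.

5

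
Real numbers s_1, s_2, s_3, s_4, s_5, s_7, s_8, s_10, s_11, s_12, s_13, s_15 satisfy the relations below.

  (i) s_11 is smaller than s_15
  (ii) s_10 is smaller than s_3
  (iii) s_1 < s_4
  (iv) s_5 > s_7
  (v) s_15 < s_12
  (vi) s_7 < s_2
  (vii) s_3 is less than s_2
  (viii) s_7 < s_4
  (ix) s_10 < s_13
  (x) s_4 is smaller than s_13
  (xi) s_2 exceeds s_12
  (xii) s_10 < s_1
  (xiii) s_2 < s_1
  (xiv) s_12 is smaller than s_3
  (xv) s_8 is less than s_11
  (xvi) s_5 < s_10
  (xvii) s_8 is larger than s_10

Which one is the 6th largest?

s_12

Chaining the given pairs: s_7 < s_5 < s_10 < s_8 < s_11 < s_15 < s_12 < s_3 < s_2 < s_1 < s_4 < s_13.
The 6th largest is s_12.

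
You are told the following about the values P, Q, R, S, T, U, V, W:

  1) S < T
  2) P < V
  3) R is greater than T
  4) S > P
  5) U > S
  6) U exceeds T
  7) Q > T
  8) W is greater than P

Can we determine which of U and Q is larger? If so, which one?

Following every chain through Q: below Q we get P, S, T.
U is not reached, and no chain runs the other way from U to Q.
So the given relations leave the order of Q and U undetermined.

undetermined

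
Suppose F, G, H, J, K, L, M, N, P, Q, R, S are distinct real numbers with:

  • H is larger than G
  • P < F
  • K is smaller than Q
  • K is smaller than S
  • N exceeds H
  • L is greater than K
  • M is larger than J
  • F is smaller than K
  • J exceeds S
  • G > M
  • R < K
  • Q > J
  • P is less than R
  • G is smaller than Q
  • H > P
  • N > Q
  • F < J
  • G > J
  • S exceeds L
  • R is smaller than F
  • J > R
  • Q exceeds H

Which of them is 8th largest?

Piecing the relations together gives one ordering: P < R < F < K < L < S < J < M < G < H < Q < N.
The 8th largest is L.

L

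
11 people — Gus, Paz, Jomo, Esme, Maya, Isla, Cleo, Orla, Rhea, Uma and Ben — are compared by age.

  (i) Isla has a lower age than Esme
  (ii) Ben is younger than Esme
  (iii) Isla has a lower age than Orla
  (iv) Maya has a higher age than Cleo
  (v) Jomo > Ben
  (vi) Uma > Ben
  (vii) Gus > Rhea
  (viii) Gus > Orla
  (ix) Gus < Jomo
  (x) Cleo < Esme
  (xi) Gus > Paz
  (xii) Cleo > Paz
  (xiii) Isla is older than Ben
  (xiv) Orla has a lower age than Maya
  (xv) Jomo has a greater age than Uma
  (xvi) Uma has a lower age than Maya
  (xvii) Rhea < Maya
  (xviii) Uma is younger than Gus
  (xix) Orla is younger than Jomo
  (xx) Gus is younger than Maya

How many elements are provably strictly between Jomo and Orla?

Chaining upward from Orla reaches: Gus, Maya.
Chaining downward from Jomo reaches: Rhea, Ben, Paz, Isla, Uma, Gus.
Strictly between Orla and Jomo are those in both lists: Gus — 1 element.

1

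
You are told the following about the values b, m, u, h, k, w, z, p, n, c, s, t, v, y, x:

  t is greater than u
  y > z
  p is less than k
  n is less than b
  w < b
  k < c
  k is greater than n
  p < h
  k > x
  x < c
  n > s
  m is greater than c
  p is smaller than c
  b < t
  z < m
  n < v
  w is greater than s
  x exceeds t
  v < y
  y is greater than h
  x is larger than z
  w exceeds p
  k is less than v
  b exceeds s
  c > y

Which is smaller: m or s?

s

The relevant relations are s < w; w < b; b < t; t < x; x < k; k < v; v < y; y < c; c < m.
Chaining these gives s < w < b < t < x < k < v < y < c < m.
So s < m; s is the smaller of the two.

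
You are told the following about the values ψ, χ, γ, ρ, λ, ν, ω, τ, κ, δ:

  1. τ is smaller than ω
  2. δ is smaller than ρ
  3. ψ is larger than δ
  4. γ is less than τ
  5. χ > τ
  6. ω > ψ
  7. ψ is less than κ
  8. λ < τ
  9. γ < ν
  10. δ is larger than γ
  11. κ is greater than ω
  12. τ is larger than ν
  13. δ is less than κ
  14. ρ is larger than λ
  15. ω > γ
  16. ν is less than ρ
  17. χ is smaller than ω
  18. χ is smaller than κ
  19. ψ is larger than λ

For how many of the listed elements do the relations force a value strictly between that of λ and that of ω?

The relations place λ below ω. An element lies strictly between them when it is forced above λ and also forced below ω.
Above λ: {τ, χ, ψ, ρ, κ}. Below ω: {γ, ν, τ, χ, δ, ψ}.
Intersection: {τ, χ, ψ} — 3.

3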